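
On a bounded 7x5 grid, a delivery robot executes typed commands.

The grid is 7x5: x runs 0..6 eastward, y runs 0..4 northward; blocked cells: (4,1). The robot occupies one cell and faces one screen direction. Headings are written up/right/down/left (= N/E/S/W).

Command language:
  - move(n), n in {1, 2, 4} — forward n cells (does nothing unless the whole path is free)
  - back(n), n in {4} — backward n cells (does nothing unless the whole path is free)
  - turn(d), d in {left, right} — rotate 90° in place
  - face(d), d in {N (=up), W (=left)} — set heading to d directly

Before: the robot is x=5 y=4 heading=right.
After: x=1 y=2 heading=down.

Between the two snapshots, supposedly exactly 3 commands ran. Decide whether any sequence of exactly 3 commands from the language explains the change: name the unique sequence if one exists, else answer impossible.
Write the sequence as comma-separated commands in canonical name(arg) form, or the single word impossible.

back(4), turn(right), move(2)

key: cell and facing (now S) both changed — the 3 commands mix motion and turning
begin: x=5 y=4 heading=right
t=1 back(4) ⇒ x=1 y=4 heading=right
t=2 turn(right) ⇒ x=1 y=4 heading=down
t=3 move(2) ⇒ x=1 y=2 heading=down
all 512 alternatives checked — unique.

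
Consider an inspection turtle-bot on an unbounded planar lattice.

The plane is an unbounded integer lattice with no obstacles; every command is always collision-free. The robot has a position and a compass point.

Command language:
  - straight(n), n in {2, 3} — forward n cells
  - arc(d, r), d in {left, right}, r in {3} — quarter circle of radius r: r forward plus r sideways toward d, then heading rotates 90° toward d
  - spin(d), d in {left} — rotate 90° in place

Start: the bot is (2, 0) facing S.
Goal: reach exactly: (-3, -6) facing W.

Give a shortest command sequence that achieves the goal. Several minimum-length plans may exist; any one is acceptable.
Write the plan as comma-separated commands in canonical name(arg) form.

straight(3), arc(right, 3), straight(2)

begin: (2, 0) facing S
1. straight(3) → (2, -3) facing S
2. arc(right, 3) → (-1, -6) facing W
3. straight(2) → (-3, -6) facing W
no 2-step plan works, so 3 is optimal.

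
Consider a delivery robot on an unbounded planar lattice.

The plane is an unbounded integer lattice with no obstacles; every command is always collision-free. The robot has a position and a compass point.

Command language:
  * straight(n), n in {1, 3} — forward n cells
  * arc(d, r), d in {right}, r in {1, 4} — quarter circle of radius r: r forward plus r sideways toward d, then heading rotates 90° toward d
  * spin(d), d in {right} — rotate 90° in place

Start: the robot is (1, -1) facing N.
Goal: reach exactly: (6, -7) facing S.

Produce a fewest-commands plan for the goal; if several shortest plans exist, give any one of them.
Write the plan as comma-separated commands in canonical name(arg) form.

t0: (1, -1) facing N
t=1 arc(right, 1) ⇒ (2, 0) facing E
t=2 arc(right, 4) ⇒ (6, -4) facing S
t=3 straight(3) ⇒ (6, -7) facing S
no 2-step plan works, so 3 is optimal.

arc(right, 1), arc(right, 4), straight(3)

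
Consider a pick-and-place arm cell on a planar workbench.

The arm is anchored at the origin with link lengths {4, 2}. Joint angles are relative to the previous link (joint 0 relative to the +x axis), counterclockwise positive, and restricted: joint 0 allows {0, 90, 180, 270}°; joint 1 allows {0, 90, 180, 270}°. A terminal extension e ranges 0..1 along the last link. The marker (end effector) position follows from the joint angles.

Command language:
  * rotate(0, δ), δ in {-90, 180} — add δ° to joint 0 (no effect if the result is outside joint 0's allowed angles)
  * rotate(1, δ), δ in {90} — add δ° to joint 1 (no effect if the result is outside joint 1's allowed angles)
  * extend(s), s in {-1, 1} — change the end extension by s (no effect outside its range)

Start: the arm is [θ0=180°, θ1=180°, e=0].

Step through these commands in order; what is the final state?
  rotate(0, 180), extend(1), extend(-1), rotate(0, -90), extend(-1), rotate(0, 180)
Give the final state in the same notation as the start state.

[θ0=90°, θ1=180°, e=0]

initial: [θ0=180°, θ1=180°, e=0]
1. rotate(0, 180) → [θ0=0°, θ1=180°, e=0]
2. extend(1) → [θ0=0°, θ1=180°, e=1]
3. extend(-1) → [θ0=0°, θ1=180°, e=0]
4. rotate(0, -90) → [θ0=270°, θ1=180°, e=0]
5. extend(-1) → [θ0=270°, θ1=180°, e=0]
6. rotate(0, 180) → [θ0=90°, θ1=180°, e=0]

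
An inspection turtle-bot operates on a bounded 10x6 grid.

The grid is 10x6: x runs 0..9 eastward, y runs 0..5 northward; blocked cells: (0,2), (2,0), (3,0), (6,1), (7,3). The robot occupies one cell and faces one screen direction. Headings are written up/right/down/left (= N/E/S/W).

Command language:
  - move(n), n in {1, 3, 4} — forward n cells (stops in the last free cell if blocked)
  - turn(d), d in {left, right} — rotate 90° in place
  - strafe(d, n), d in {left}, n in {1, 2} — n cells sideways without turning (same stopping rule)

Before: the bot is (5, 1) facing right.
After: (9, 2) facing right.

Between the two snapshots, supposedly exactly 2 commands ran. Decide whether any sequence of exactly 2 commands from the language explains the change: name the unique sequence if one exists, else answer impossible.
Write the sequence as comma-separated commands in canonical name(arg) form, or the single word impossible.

strafe(left, 1), move(4)

key: running move(4) before strafe(left, 1) would end elsewhere — order is forced
t0: (5, 1) facing right
t=1 strafe(left, 1) ⇒ (5, 2) facing right
t=2 move(4) ⇒ (9, 2) facing right
no rival 2-sequence matches.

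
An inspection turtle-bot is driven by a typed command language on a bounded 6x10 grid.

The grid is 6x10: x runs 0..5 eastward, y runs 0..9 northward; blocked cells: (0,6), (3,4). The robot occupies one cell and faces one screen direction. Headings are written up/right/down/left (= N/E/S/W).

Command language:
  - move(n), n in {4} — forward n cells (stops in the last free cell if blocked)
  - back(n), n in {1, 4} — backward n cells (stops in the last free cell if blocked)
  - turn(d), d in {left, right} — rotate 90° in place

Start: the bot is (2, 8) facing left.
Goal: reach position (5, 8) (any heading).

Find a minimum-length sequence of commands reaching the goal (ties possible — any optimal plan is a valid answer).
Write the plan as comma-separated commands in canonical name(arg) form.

begin: (2, 8) facing left
step 1 (back(4)): (5, 8) facing left
nothing shorter than 1 reaches the goal.

back(4)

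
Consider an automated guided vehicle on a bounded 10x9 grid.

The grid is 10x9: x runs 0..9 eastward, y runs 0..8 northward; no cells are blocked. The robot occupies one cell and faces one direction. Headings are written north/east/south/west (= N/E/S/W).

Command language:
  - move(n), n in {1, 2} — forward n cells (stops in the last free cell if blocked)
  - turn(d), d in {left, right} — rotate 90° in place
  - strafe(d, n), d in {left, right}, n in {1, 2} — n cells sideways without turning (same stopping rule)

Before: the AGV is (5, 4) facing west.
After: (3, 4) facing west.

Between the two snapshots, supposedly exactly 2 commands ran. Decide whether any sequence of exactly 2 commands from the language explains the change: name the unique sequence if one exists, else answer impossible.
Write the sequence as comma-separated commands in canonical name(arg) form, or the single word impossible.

move(1), move(1)

key: heading stays W — no command in the sequence turns
start: (5, 4) facing west
[1] after move(1): (4, 4) facing west
[2] after move(1): (3, 4) facing west
no rival 2-sequence matches.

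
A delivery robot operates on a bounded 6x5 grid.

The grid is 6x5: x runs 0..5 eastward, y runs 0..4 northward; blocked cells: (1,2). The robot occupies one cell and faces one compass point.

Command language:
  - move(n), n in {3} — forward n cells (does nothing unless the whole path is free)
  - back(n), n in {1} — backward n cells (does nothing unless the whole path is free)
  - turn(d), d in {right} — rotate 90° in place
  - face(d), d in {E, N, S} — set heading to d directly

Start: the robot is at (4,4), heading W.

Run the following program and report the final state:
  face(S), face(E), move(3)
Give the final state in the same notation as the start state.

from: at (4,4), heading W
[1] after face(S): at (4,4), heading S
[2] after face(E): at (4,4), heading E
[3] after move(3): at (4,4), heading E

at (4,4), heading E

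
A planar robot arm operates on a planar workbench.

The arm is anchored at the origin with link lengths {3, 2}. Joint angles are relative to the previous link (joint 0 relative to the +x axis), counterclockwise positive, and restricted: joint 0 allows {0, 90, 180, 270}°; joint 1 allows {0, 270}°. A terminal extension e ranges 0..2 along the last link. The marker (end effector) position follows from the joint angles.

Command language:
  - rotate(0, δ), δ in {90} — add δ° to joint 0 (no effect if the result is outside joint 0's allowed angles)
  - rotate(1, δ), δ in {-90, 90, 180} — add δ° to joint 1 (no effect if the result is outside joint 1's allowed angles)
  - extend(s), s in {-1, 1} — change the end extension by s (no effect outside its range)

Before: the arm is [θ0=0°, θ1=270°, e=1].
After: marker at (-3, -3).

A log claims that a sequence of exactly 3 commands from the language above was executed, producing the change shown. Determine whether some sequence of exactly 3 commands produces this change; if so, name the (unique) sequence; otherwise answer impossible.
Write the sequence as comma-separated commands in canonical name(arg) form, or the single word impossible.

t0: [θ0=0°, θ1=270°, e=1]
t=1 rotate(0, 90) ⇒ [θ0=90°, θ1=270°, e=1]
t=2 rotate(0, 90) ⇒ [θ0=180°, θ1=270°, e=1]
t=3 rotate(0, 90) ⇒ [θ0=270°, θ1=270°, e=1]
all 216 alternatives checked — unique.

rotate(0, 90), rotate(0, 90), rotate(0, 90)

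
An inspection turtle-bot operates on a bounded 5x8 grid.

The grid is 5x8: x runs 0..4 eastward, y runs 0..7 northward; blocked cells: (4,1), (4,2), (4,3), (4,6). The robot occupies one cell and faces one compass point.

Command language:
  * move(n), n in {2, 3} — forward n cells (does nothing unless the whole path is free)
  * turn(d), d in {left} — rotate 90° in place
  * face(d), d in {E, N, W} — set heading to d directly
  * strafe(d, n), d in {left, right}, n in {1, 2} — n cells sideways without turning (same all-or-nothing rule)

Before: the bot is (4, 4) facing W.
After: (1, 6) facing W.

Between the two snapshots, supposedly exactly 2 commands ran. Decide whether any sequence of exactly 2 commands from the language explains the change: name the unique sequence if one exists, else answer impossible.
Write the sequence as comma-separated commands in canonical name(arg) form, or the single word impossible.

key: still facing W at the end — nothing in the sequence rotates
from: (4, 4) facing W
[1] after move(3): (1, 4) facing W
[2] after strafe(right, 2): (1, 6) facing W
uniquely the one of 100 2-step routes that fits.

move(3), strafe(right, 2)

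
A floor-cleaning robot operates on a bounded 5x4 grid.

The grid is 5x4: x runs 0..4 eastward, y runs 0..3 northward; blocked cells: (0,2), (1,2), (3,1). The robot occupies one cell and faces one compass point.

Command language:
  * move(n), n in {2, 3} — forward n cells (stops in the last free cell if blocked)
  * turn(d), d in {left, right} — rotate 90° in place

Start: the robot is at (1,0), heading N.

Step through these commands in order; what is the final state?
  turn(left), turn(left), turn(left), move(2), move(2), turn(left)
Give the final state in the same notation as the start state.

t0: at (1,0), heading N
1. turn(left) → at (1,0), heading W
2. turn(left) → at (1,0), heading S
3. turn(left) → at (1,0), heading E
4. move(2) → at (3,0), heading E
5. move(2) → at (4,0), heading E
6. turn(left) → at (4,0), heading N

at (4,0), heading N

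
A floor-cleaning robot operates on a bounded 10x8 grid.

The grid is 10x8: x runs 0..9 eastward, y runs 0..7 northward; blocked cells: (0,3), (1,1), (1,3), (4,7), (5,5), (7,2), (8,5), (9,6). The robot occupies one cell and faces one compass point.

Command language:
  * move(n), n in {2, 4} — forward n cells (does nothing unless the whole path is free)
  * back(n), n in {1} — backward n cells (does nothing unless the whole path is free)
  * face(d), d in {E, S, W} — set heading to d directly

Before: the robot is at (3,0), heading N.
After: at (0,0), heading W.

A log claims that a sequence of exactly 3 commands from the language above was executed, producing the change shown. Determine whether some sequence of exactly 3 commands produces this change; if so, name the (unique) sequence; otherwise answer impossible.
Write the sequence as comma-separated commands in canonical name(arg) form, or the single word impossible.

key: order matters: swapping face(W) and move(4) lands elsewhere
start: at (3,0), heading N
[1] after face(W): at (3,0), heading W
[2] after back(1): at (4,0), heading W
[3] after move(4): at (0,0), heading W
no other 3-command option fits: unique.

face(W), back(1), move(4)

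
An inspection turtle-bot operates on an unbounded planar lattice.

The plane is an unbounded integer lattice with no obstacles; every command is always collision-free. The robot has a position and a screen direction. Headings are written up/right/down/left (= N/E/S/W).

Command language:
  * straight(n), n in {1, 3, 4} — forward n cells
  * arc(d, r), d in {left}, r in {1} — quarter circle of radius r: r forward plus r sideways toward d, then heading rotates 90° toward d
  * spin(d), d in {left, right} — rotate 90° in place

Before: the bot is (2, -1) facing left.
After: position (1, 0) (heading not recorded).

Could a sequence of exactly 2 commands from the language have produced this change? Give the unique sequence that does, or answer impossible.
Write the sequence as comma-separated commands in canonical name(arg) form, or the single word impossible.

spin(right), arc(left, 1)

key: running arc(left, 1) before spin(right) would end elsewhere — order is forced
t0: (2, -1) facing left
step 1 (spin(right)): (2, -1) facing up
step 2 (arc(left, 1)): (1, 0) facing left
uniquely the one of 36 2-step routes that fits.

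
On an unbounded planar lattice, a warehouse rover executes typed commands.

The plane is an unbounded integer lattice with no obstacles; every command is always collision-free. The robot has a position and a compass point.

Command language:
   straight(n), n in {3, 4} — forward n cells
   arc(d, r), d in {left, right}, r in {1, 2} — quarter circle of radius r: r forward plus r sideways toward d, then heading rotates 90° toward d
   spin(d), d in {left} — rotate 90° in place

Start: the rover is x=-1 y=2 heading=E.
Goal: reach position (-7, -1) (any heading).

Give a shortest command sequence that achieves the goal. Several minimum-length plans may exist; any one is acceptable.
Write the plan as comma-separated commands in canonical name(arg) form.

arc(right, 2), arc(right, 1), straight(4), straight(3)

from: x=-1 y=2 heading=E
t=1 arc(right, 2) ⇒ x=1 y=0 heading=S
t=2 arc(right, 1) ⇒ x=0 y=-1 heading=W
t=3 straight(4) ⇒ x=-4 y=-1 heading=W
t=4 straight(3) ⇒ x=-7 y=-1 heading=W
minimal: 4 command(s), checked below 4.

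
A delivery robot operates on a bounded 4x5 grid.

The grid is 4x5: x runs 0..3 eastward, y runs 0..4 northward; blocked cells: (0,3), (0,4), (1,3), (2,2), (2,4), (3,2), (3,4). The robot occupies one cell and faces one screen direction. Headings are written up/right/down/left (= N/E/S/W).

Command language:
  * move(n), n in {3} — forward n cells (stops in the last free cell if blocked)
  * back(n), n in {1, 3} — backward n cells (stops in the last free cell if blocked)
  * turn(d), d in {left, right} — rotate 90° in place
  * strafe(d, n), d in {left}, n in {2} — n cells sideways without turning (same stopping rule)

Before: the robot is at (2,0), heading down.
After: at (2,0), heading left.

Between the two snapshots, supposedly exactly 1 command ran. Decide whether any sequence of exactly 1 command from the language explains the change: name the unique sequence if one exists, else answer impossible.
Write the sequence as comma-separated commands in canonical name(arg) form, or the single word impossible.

key: parked at (2,0) the whole time — nothing moves the robot
from: at (2,0), heading down
t=1 turn(right) ⇒ at (2,0), heading left
no other 1-command option fits: unique.

turn(right)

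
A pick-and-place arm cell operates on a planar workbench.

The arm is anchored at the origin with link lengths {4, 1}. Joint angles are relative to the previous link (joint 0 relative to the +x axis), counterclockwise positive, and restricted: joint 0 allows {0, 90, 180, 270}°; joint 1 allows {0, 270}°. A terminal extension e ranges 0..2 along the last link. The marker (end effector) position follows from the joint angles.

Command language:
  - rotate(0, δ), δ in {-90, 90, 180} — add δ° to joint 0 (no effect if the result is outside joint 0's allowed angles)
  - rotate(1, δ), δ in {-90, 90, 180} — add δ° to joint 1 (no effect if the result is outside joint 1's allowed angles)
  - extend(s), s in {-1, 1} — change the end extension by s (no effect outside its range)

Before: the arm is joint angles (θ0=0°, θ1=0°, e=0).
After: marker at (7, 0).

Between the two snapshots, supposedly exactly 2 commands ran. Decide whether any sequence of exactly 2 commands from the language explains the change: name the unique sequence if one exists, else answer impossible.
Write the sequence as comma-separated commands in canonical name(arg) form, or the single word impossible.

extend(1), extend(1)

from: joint angles (θ0=0°, θ1=0°, e=0)
t=1 extend(1) ⇒ joint angles (θ0=0°, θ1=0°, e=1)
t=2 extend(1) ⇒ joint angles (θ0=0°, θ1=0°, e=2)
all 64 alternatives checked — unique.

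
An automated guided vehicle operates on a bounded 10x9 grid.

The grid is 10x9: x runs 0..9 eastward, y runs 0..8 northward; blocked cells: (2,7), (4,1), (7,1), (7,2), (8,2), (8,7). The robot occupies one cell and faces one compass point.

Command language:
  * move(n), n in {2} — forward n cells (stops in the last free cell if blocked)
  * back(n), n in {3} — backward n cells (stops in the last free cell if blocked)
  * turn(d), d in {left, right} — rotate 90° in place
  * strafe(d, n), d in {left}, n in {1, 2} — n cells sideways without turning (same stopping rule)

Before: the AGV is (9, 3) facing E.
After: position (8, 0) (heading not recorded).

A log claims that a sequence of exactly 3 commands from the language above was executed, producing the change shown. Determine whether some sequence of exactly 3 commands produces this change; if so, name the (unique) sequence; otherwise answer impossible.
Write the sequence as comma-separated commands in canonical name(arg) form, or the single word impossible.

key: running strafe(left, 1) before turn(left) would end elsewhere — order is forced
t0: (9, 3) facing E
step 1 (turn(left)): (9, 3) facing N
step 2 (back(3)): (9, 0) facing N
step 3 (strafe(left, 1)): (8, 0) facing N
all 216 alternatives checked — unique.

turn(left), back(3), strafe(left, 1)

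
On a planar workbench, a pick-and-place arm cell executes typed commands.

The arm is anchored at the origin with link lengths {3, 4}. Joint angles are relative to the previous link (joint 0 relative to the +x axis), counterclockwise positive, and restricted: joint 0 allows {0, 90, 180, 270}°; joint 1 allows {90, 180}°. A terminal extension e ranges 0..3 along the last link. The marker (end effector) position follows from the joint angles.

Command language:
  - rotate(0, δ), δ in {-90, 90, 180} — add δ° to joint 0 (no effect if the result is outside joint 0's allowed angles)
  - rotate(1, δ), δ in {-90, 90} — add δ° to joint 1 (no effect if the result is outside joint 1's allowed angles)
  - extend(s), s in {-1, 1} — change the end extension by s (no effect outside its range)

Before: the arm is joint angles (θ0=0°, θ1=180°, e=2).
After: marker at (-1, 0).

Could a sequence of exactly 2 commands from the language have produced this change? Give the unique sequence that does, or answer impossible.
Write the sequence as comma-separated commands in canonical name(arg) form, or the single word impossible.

extend(-1), extend(-1)

start: joint angles (θ0=0°, θ1=180°, e=2)
step 1 (extend(-1)): joint angles (θ0=0°, θ1=180°, e=1)
step 2 (extend(-1)): joint angles (θ0=0°, θ1=180°, e=0)
no other 2-command option fits: unique.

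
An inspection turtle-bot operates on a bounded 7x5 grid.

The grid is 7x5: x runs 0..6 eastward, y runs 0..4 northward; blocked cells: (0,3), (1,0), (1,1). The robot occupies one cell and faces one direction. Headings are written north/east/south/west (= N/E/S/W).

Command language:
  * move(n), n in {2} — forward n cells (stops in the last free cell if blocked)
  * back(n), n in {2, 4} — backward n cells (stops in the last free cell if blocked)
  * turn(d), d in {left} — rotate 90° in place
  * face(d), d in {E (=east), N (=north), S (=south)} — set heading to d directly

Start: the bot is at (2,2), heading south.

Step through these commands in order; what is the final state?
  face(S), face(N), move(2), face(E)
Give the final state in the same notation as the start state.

at (2,4), heading east

from: at (2,2), heading south
t=1 face(S) ⇒ at (2,2), heading south
t=2 face(N) ⇒ at (2,2), heading north
t=3 move(2) ⇒ at (2,4), heading north
t=4 face(E) ⇒ at (2,4), heading east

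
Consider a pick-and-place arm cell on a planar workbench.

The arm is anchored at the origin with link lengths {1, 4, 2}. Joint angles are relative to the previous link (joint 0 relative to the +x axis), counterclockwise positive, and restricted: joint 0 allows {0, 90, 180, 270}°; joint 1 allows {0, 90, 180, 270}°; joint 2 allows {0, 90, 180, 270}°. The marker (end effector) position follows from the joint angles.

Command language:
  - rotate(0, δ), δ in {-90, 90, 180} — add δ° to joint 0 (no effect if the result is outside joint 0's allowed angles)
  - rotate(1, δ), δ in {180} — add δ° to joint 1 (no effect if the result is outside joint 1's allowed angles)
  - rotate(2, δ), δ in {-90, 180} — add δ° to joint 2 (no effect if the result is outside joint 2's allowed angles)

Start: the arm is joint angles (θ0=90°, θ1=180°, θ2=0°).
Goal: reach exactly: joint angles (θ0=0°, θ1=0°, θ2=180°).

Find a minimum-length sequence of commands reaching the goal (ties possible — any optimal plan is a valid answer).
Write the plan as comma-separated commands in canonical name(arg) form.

t0: joint angles (θ0=90°, θ1=180°, θ2=0°)
step 1 (rotate(0, -90)): joint angles (θ0=0°, θ1=180°, θ2=0°)
step 2 (rotate(2, 180)): joint angles (θ0=0°, θ1=180°, θ2=180°)
step 3 (rotate(1, 180)): joint angles (θ0=0°, θ1=0°, θ2=180°)
shorter routes all fall short; 3 is best.

rotate(0, -90), rotate(2, 180), rotate(1, 180)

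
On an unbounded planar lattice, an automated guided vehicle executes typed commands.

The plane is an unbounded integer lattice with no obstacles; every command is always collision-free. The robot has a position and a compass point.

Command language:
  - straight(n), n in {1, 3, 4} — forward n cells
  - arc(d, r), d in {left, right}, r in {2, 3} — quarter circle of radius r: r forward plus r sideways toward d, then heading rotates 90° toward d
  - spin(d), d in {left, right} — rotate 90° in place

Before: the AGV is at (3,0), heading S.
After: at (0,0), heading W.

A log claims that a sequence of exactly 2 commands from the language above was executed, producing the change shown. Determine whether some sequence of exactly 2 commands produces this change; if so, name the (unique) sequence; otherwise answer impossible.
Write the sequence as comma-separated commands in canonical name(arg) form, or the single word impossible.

key: running straight(3) before spin(right) would end elsewhere — order is forced
initial: at (3,0), heading S
step 1 (spin(right)): at (3,0), heading W
step 2 (straight(3)): at (0,0), heading W
no rival 2-sequence matches.

spin(right), straight(3)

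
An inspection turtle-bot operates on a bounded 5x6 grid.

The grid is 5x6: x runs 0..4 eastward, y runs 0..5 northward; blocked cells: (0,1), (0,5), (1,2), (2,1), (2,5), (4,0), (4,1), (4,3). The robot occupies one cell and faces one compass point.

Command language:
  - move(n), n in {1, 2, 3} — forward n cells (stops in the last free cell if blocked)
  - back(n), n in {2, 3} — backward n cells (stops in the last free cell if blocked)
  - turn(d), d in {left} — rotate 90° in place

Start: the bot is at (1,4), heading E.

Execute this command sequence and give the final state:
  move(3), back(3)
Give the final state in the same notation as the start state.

at (1,4), heading E

begin: at (1,4), heading E
t=1 move(3) ⇒ at (4,4), heading E
t=2 back(3) ⇒ at (1,4), heading E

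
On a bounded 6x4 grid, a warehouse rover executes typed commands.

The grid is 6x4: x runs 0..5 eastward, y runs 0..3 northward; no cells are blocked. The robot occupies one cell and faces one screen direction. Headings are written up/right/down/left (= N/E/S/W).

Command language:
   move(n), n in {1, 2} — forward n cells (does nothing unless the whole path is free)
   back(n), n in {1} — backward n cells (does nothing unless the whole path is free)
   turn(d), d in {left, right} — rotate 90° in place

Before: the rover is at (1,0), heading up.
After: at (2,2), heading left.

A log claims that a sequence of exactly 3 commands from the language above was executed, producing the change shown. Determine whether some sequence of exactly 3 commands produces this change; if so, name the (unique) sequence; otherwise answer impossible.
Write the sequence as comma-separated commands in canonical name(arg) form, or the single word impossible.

key: position moved to (2,2) AND the heading swung to W — translation plus rotation needed
t0: at (1,0), heading up
[1] after move(2): at (1,2), heading up
[2] after turn(left): at (1,2), heading left
[3] after back(1): at (2,2), heading left
uniquely the one of 125 3-step routes that fits.

move(2), turn(left), back(1)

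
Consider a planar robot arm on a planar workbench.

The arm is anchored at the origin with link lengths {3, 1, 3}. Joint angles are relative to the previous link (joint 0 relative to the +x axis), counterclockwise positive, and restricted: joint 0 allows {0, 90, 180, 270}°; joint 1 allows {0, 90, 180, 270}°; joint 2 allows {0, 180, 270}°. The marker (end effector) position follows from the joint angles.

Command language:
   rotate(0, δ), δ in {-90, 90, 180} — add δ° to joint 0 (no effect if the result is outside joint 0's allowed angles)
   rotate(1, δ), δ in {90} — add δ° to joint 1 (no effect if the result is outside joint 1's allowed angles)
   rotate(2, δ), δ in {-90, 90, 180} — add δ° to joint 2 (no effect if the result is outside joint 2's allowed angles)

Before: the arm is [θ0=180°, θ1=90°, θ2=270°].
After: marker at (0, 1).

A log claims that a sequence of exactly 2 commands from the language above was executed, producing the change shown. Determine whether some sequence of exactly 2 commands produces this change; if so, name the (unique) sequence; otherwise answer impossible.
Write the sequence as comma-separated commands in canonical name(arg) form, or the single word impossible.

t0: [θ0=180°, θ1=90°, θ2=270°]
t=1 rotate(1, 90) ⇒ [θ0=180°, θ1=180°, θ2=270°]
t=2 rotate(1, 90) ⇒ [θ0=180°, θ1=270°, θ2=270°]
uniquely the one of 49 2-step routes that fits.

rotate(1, 90), rotate(1, 90)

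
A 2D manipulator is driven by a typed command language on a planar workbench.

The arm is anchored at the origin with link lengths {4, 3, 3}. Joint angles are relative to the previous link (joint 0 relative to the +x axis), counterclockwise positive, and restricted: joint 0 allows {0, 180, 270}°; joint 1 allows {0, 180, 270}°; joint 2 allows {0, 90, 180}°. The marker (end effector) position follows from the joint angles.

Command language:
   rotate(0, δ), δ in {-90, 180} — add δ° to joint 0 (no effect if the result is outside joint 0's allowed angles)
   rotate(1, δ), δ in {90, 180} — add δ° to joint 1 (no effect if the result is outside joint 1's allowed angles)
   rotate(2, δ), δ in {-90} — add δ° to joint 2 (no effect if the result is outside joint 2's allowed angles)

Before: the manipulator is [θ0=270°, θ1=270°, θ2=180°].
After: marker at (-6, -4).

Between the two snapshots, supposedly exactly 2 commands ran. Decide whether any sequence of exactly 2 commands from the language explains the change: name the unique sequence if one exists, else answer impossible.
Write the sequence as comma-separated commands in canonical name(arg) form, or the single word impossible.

rotate(2, -90), rotate(2, -90)

initial: [θ0=270°, θ1=270°, θ2=180°]
[1] after rotate(2, -90): [θ0=270°, θ1=270°, θ2=90°]
[2] after rotate(2, -90): [θ0=270°, θ1=270°, θ2=0°]
no other 2-command option fits: unique.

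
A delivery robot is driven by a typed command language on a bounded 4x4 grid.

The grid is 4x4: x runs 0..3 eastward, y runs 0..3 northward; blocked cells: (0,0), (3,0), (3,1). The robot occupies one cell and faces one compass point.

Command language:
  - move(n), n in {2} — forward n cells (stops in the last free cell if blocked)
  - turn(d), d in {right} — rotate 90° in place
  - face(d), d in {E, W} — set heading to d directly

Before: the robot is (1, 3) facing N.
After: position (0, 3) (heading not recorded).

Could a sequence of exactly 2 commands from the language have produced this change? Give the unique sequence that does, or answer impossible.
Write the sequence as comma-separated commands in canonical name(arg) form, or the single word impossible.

key: move(2) runs into the grid edge before its full distance
begin: (1, 3) facing N
1. face(W) → (1, 3) facing W
2. move(2) → (0, 3) facing W
all 16 alternatives checked — unique.

face(W), move(2)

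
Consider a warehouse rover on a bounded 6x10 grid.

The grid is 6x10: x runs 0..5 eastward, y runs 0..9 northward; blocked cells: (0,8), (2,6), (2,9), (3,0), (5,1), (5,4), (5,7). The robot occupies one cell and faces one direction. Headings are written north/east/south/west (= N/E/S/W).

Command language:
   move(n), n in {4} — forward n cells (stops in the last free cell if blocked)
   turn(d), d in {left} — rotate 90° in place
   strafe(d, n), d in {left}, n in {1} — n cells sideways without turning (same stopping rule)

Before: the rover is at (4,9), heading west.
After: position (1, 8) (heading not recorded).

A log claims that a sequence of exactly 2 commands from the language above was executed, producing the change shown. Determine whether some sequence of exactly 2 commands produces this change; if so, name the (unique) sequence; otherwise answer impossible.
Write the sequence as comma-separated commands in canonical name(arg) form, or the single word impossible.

key: order matters: swapping strafe(left, 1) and move(4) lands elsewhere
from: at (4,9), heading west
1. strafe(left, 1) → at (4,8), heading west
2. move(4) → at (1,8), heading west
no other 2-command option fits: unique.

strafe(left, 1), move(4)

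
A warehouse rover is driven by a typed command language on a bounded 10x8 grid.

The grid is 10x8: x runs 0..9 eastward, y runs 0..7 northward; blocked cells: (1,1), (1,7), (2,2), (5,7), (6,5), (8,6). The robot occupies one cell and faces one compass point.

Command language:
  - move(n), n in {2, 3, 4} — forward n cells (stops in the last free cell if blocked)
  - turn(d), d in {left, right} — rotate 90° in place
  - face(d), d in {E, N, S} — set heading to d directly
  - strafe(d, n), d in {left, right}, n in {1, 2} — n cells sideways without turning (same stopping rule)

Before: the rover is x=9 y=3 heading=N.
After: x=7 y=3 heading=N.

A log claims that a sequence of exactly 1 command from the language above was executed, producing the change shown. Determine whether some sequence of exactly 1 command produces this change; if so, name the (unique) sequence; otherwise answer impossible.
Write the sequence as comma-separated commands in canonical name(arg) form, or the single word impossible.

key: heading stays N — the single command does not turn
from: x=9 y=3 heading=N
1. strafe(left, 2) → x=7 y=3 heading=N
all 12 alternatives checked — unique.

strafe(left, 2)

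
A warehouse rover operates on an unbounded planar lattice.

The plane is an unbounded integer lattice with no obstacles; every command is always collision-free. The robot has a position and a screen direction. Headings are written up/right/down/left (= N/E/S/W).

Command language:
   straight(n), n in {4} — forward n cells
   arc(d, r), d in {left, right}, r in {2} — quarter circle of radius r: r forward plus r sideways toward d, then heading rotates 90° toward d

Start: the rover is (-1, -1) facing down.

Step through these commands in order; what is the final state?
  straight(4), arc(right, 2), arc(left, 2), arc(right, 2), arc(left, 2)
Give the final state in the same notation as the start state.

(-9, -13) facing down

begin: (-1, -1) facing down
[1] after straight(4): (-1, -5) facing down
[2] after arc(right, 2): (-3, -7) facing left
[3] after arc(left, 2): (-5, -9) facing down
[4] after arc(right, 2): (-7, -11) facing left
[5] after arc(left, 2): (-9, -13) facing down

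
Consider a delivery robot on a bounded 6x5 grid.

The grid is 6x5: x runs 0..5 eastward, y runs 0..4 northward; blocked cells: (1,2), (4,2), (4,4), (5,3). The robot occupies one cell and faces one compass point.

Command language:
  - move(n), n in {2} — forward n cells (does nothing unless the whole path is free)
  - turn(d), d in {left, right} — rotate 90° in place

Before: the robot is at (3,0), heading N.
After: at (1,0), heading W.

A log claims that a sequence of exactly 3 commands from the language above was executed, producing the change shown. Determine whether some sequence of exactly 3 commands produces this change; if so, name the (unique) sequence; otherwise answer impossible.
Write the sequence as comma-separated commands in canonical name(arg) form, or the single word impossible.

key: order matters: swapping turn(left) and move(2) lands elsewhere
begin: at (3,0), heading N
t=1 turn(left) ⇒ at (3,0), heading W
t=2 move(2) ⇒ at (1,0), heading W
t=3 move(2) ⇒ at (1,0), heading W
uniquely the one of 27 3-step routes that fits.

turn(left), move(2), move(2)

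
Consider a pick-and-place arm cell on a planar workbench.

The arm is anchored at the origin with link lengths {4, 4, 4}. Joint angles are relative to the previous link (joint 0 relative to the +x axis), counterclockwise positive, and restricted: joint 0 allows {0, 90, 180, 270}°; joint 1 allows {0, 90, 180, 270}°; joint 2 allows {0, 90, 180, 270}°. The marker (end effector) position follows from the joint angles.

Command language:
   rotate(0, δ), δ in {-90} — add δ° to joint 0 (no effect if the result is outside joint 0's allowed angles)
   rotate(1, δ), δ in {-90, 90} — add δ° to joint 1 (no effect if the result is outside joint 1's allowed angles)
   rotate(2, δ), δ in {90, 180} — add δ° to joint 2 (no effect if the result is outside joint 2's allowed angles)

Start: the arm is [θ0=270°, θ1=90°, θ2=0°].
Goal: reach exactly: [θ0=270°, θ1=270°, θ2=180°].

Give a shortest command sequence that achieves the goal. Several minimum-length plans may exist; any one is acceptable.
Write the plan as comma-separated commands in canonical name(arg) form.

begin: [θ0=270°, θ1=90°, θ2=0°]
step 1 (rotate(2, 180)): [θ0=270°, θ1=90°, θ2=180°]
step 2 (rotate(1, -90)): [θ0=270°, θ1=0°, θ2=180°]
step 3 (rotate(1, -90)): [θ0=270°, θ1=270°, θ2=180°]
minimal: 3 command(s), checked below 3.

rotate(2, 180), rotate(1, -90), rotate(1, -90)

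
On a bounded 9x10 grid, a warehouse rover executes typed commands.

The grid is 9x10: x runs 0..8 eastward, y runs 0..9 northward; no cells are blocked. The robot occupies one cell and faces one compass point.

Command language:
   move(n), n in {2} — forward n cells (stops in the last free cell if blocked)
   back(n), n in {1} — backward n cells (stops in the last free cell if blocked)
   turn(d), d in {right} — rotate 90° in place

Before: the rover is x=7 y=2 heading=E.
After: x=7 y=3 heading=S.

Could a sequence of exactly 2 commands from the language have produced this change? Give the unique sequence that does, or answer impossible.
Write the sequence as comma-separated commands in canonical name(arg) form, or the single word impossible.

turn(right), back(1)

key: running back(1) before turn(right) would end elsewhere — order is forced
begin: x=7 y=2 heading=E
[1] after turn(right): x=7 y=2 heading=S
[2] after back(1): x=7 y=3 heading=S
no rival 2-sequence matches.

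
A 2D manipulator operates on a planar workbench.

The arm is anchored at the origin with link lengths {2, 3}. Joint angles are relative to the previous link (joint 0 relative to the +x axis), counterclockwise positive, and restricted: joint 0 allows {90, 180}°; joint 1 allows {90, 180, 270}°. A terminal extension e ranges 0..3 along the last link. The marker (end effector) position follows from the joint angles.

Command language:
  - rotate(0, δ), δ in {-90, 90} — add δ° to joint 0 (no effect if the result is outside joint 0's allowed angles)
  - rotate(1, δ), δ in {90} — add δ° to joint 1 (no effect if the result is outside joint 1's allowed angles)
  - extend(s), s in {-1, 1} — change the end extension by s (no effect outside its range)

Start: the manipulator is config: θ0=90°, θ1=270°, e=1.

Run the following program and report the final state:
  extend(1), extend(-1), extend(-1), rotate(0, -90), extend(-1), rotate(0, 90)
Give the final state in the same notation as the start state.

config: θ0=180°, θ1=270°, e=0

initial: config: θ0=90°, θ1=270°, e=1
t=1 extend(1) ⇒ config: θ0=90°, θ1=270°, e=2
t=2 extend(-1) ⇒ config: θ0=90°, θ1=270°, e=1
t=3 extend(-1) ⇒ config: θ0=90°, θ1=270°, e=0
t=4 rotate(0, -90) ⇒ config: θ0=90°, θ1=270°, e=0
t=5 extend(-1) ⇒ config: θ0=90°, θ1=270°, e=0
t=6 rotate(0, 90) ⇒ config: θ0=180°, θ1=270°, e=0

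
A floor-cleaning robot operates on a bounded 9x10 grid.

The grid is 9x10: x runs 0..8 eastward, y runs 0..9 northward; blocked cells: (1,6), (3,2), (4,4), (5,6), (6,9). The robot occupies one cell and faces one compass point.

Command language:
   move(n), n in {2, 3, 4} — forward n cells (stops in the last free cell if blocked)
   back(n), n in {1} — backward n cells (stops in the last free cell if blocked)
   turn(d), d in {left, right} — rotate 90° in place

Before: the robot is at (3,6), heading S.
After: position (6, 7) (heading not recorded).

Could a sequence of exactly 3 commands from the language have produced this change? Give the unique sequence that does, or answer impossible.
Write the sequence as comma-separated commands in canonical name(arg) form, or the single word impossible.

key: running move(3) before back(1) would end elsewhere — order is forced
begin: at (3,6), heading S
t=1 back(1) ⇒ at (3,7), heading S
t=2 turn(left) ⇒ at (3,7), heading E
t=3 move(3) ⇒ at (6,7), heading E
all 216 alternatives checked — unique.

back(1), turn(left), move(3)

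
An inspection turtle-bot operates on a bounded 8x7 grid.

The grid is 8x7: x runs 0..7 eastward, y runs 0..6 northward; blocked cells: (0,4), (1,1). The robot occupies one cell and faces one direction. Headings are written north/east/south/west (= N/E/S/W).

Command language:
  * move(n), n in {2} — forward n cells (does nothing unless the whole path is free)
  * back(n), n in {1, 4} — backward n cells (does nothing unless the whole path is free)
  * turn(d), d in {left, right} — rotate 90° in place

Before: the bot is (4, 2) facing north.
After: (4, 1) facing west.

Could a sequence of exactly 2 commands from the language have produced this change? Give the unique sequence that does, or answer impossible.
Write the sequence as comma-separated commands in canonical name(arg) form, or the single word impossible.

back(1), turn(left)

key: order matters: swapping back(1) and turn(left) lands elsewhere
begin: (4, 2) facing north
[1] after back(1): (4, 1) facing north
[2] after turn(left): (4, 1) facing west
uniquely the one of 25 2-step routes that fits.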